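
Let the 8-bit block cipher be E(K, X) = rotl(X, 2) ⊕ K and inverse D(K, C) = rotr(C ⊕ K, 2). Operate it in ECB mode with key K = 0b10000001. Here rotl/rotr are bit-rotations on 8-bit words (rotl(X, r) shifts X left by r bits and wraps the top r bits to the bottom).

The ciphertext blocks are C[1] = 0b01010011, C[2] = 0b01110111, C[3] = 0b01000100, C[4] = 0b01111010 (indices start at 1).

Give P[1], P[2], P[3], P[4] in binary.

ECB decryption: P_i = D(K, C_i).
P[1]: D(K, 0b01010011) = 0b10110100.
P[2]: D(K, 0b01110111) = 0b10111101.
P[3]: D(K, 0b01000100) = 0b01110001.
P[4]: D(K, 0b01111010) = 0b11111110.

P[1] = 0b10110100, P[2] = 0b10111101, P[3] = 0b01110001, P[4] = 0b11111110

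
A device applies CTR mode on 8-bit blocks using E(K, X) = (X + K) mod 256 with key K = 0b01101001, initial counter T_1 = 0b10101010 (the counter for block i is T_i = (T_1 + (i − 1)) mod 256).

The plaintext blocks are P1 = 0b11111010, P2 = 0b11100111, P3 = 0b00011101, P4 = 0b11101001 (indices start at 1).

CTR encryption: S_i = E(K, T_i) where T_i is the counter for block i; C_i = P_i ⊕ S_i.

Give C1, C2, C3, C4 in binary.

C1: T = 0b10101010, S = E(K, T) = 0b00010011; 0b11111010 ⊕ 0b00010011 = 0b11101001.
C2: T = 0b10101011, S = E(K, T) = 0b00010100; 0b11100111 ⊕ 0b00010100 = 0b11110011.
C3: T = 0b10101100, S = E(K, T) = 0b00010101; 0b00011101 ⊕ 0b00010101 = 0b00001000.
C4: T = 0b10101101, S = E(K, T) = 0b00010110; 0b11101001 ⊕ 0b00010110 = 0b11111111.

C1 = 0b11101001, C2 = 0b11110011, C3 = 0b00001000, C4 = 0b11111111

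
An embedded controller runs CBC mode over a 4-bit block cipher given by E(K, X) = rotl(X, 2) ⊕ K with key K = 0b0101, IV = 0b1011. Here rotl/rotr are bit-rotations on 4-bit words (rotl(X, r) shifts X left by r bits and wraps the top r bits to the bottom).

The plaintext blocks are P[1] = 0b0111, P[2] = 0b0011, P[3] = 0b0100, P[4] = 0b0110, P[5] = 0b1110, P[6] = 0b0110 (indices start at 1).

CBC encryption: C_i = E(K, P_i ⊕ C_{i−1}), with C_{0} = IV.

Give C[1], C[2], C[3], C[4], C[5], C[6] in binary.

C[1]: P[1] ⊕ 0b1011 = 0b1100; E(K, 0b1100) = 0b0110.
C[2]: P[2] ⊕ 0b0110 = 0b0101; E(K, 0b0101) = 0b0000.
C[3]: P[3] ⊕ 0b0000 = 0b0100; E(K, 0b0100) = 0b0100.
C[4]: P[4] ⊕ 0b0100 = 0b0010; E(K, 0b0010) = 0b1101.
C[5]: P[5] ⊕ 0b1101 = 0b0011; E(K, 0b0011) = 0b1001.
C[6]: P[6] ⊕ 0b1001 = 0b1111; E(K, 0b1111) = 0b1010.

C[1] = 0b0110, C[2] = 0b0000, C[3] = 0b0100, C[4] = 0b1101, C[5] = 0b1001, C[6] = 0b1010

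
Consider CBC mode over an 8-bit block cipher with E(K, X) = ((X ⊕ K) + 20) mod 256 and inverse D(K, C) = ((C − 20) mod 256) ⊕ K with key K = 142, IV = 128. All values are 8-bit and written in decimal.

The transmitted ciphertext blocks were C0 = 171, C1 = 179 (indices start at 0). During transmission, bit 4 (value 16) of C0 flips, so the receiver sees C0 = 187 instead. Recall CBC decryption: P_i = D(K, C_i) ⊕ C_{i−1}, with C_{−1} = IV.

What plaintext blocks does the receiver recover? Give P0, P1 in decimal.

P0 = 169, P1 = 170

Only C0 changed, to 187. In CBC, a change in C_i garbles P_i and flips the same bit in P_{i+1}. Decrypting the received ciphertext:
P0: D(K, 187) = 41; 41 ⊕ 128 = 169.
P1: D(K, 179) = 17; 17 ⊕ 187 = 170.
Blocks that differ from the original plaintext: P0, P1.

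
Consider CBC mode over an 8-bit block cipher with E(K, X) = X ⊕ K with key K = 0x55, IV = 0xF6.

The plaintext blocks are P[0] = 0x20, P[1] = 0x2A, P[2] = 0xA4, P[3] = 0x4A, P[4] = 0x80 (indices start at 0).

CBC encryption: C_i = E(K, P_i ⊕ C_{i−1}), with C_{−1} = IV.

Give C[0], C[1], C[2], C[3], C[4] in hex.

C[0]: P[0] ⊕ 0xF6 = 0xD6; E(K, 0xD6) = 0x83.
C[1]: P[1] ⊕ 0x83 = 0xA9; E(K, 0xA9) = 0xFC.
C[2]: P[2] ⊕ 0xFC = 0x58; E(K, 0x58) = 0x0D.
C[3]: P[3] ⊕ 0x0D = 0x47; E(K, 0x47) = 0x12.
C[4]: P[4] ⊕ 0x12 = 0x92; E(K, 0x92) = 0xC7.

C[0] = 0x83, C[1] = 0xFC, C[2] = 0x0D, C[3] = 0x12, C[4] = 0xC7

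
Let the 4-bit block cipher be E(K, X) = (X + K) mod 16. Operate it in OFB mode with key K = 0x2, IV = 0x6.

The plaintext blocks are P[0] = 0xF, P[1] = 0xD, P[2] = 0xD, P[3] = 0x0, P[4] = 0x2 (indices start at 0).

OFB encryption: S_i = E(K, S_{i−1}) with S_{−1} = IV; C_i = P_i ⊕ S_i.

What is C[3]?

C[3] = 0xE

C[0]: S = E(K, 0x6) = 0x8; 0xF ⊕ 0x8 = 0x7.
C[1]: S = E(K, 0x8) = 0xA; 0xD ⊕ 0xA = 0x7.
C[2]: S = E(K, 0xA) = 0xC; 0xD ⊕ 0xC = 0x1.
C[3]: S = E(K, 0xC) = 0xE; 0x0 ⊕ 0xE = 0xE.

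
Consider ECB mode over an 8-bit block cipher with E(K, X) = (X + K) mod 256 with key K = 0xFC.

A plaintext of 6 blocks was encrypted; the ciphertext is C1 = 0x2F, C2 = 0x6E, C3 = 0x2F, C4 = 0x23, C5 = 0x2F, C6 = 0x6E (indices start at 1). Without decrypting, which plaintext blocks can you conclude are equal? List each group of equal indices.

P1 = P3 = P5; P2 = P6

ECB encrypts each block independently with the same key, so equal ciphertext blocks imply equal plaintext blocks.
C1 = C3 = C5 = 0x2F, so P1 = P3 = P5.
C2 = C6 = 0x6E, so P2 = P6.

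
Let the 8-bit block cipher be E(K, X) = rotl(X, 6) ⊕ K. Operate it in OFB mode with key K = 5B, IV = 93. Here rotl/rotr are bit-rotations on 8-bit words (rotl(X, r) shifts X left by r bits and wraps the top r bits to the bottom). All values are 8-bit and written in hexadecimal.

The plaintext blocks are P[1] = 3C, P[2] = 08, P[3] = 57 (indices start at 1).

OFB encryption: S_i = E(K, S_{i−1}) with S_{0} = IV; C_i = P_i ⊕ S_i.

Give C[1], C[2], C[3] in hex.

C[1]: S = E(K, 93) = BF; 3C ⊕ BF = 83.
C[2]: S = E(K, BF) = B4; 08 ⊕ B4 = BC.
C[3]: S = E(K, B4) = 76; 57 ⊕ 76 = 21.

C[1] = 83, C[2] = BC, C[3] = 21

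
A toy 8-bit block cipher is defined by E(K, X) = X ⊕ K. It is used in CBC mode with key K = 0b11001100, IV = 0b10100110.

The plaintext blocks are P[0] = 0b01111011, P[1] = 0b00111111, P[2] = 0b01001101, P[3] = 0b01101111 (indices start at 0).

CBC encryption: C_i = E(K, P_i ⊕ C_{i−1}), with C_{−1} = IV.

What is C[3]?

C[0]: P[0] ⊕ 0b10100110 = 0b11011101; E(K, 0b11011101) = 0b00010001.
C[1]: P[1] ⊕ 0b00010001 = 0b00101110; E(K, 0b00101110) = 0b11100010.
C[2]: P[2] ⊕ 0b11100010 = 0b10101111; E(K, 0b10101111) = 0b01100011.
C[3]: P[3] ⊕ 0b01100011 = 0b00001100; E(K, 0b00001100) = 0b11000000.

C[3] = 0b11000000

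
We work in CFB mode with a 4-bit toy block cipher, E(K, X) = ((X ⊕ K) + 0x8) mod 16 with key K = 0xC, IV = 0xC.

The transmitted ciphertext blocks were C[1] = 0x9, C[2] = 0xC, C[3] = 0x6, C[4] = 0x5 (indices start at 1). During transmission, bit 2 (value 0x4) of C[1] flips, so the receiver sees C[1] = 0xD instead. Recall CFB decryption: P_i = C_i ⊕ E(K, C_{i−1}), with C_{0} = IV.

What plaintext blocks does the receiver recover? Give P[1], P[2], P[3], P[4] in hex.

Only C[1] changed, to 0xD. In CFB, a change in C_i flips the same bit in P_i and garbles P_{i+1}. Decrypting the received ciphertext:
P[1]: E(K, 0xC) = 0x8; 0xD ⊕ 0x8 = 0x5.
P[2]: E(K, 0xD) = 0x9; 0xC ⊕ 0x9 = 0x5.
P[3]: E(K, 0xC) = 0x8; 0x6 ⊕ 0x8 = 0xE.
P[4]: E(K, 0x6) = 0x2; 0x5 ⊕ 0x2 = 0x7.
Blocks that differ from the original plaintext: P[1], P[2].

P[1] = 0x5, P[2] = 0x5, P[3] = 0xE, P[4] = 0x7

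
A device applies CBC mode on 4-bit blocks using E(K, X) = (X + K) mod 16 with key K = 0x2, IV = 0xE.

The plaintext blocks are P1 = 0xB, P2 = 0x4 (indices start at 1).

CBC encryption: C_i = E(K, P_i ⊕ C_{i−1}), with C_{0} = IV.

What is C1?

C1: P1 ⊕ 0xE = 0x5; E(K, 0x5) = 0x7.

C1 = 0x7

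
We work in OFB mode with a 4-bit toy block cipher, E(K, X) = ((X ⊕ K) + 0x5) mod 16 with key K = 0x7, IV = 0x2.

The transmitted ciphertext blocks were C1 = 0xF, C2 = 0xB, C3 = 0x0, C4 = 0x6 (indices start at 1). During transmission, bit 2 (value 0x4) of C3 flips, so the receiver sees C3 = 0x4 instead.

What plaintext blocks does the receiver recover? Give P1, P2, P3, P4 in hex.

P1 = 0x5, P2 = 0x9, P3 = 0xE, P4 = 0x4

OFB decryption: S_i = E(K, S_{i−1}) with S_{0} = IV; P_i = C_i ⊕ S_i.
Only C3 changed, to 0x4. In OFB, a change in C_i flips the same bit in P_i only; the keystream is unaffected. Decrypting the received ciphertext:
P1: S = E(K, 0x2) = 0xA; 0xF ⊕ 0xA = 0x5.
P2: S = E(K, 0xA) = 0x2; 0xB ⊕ 0x2 = 0x9.
P3: S = E(K, 0x2) = 0xA; 0x4 ⊕ 0xA = 0xE.
P4: S = E(K, 0xA) = 0x2; 0x6 ⊕ 0x2 = 0x4.
Blocks that differ from the original plaintext: P3.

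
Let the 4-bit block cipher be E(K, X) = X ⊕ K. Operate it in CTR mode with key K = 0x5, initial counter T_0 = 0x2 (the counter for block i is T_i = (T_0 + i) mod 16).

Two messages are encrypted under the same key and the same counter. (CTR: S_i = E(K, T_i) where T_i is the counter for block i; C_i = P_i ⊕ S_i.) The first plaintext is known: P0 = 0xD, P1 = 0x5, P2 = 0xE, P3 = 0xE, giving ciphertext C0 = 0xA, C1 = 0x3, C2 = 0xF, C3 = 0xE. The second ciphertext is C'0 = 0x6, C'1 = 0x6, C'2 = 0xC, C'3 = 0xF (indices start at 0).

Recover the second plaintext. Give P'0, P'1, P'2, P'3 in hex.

In CTR with a reused counter, both messages share the same keystream S_i, so C_i ⊕ C'_i = P_i ⊕ P'_i and thus P'_i = P_i ⊕ C_i ⊕ C'_i.
P'0: 0xD ⊕ 0xA ⊕ 0x6 = 0x1.
P'1: 0x5 ⊕ 0x3 ⊕ 0x6 = 0x0.
P'2: 0xE ⊕ 0xF ⊕ 0xC = 0xD.
P'3: 0xE ⊕ 0xE ⊕ 0xF = 0xF.

P'0 = 0x1, P'1 = 0x0, P'2 = 0xD, P'3 = 0xF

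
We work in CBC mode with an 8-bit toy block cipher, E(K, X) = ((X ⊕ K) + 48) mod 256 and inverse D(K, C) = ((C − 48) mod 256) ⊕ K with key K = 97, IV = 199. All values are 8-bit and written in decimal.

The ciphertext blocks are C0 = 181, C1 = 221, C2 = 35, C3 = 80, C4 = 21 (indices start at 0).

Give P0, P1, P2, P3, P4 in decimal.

CBC decryption: P_i = D(K, C_i) ⊕ C_{i−1}, with C_{−1} = IV.
P0: D(K, 181) = 228; 228 ⊕ 199 = 35.
P1: D(K, 221) = 204; 204 ⊕ 181 = 121.
P2: D(K, 35) = 146; 146 ⊕ 221 = 79.
P3: D(K, 80) = 65; 65 ⊕ 35 = 98.
P4: D(K, 21) = 132; 132 ⊕ 80 = 212.

P0 = 35, P1 = 121, P2 = 79, P3 = 98, P4 = 212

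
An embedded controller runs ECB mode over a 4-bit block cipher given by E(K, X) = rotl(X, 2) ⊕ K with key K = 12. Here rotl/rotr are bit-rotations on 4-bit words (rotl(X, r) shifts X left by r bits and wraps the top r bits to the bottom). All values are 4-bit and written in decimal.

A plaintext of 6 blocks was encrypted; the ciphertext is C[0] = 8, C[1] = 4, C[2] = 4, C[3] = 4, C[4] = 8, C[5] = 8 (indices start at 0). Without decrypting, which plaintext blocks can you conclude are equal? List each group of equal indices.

ECB encrypts each block independently with the same key, so equal ciphertext blocks imply equal plaintext blocks.
C[0] = C[4] = C[5] = 8, so P[0] = P[4] = P[5].
C[1] = C[2] = C[3] = 4, so P[1] = P[2] = P[3].

P[0] = P[4] = P[5]; P[1] = P[2] = P[3]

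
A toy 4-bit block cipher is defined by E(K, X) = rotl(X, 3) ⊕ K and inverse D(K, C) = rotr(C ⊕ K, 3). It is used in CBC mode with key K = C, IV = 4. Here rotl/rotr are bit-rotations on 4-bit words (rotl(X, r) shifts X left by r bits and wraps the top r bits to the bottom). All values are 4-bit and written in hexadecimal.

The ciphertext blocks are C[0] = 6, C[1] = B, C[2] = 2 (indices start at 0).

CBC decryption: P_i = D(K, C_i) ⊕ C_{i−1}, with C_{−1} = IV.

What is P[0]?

P[0]: D(K, 6) = 5; 5 ⊕ 4 = 1.

P[0] = 1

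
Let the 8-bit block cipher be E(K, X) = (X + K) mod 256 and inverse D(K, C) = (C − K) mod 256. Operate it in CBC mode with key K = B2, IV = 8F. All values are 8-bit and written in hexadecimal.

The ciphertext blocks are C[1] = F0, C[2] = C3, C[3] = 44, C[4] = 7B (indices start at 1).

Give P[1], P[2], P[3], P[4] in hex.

CBC decryption: P_i = D(K, C_i) ⊕ C_{i−1}, with C_{0} = IV.
P[1]: D(K, F0) = 3E; 3E ⊕ 8F = B1.
P[2]: D(K, C3) = 11; 11 ⊕ F0 = E1.
P[3]: D(K, 44) = 92; 92 ⊕ C3 = 51.
P[4]: D(K, 7B) = C9; C9 ⊕ 44 = 8D.

P[1] = B1, P[2] = E1, P[3] = 51, P[4] = 8D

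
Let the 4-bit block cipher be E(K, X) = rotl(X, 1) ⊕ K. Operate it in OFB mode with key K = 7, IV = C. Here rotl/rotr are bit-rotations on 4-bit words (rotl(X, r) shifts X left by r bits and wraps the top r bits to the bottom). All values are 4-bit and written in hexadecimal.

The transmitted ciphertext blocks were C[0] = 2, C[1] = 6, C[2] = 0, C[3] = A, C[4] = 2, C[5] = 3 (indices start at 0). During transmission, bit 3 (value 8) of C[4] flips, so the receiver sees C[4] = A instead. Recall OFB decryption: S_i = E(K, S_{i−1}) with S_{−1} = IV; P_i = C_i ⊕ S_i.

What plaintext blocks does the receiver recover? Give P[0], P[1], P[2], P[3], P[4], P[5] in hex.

Only C[4] changed, to A. In OFB, a change in C_i flips the same bit in P_i only; the keystream is unaffected. Decrypting the received ciphertext:
P[0]: S = E(K, C) = E; 2 ⊕ E = C.
P[1]: S = E(K, E) = A; 6 ⊕ A = C.
P[2]: S = E(K, A) = 2; 0 ⊕ 2 = 2.
P[3]: S = E(K, 2) = 3; A ⊕ 3 = 9.
P[4]: S = E(K, 3) = 1; A ⊕ 1 = B.
P[5]: S = E(K, 1) = 5; 3 ⊕ 5 = 6.
Blocks that differ from the original plaintext: P[4].

P[0] = C, P[1] = C, P[2] = 2, P[3] = 9, P[4] = B, P[5] = 6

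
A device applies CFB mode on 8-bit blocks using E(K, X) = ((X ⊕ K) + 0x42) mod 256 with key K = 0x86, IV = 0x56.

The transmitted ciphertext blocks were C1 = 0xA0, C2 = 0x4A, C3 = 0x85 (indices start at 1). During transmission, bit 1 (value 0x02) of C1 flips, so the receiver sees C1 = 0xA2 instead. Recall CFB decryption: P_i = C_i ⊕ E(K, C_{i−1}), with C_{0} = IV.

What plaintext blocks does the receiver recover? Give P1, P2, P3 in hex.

Only C1 changed, to 0xA2. In CFB, a change in C_i flips the same bit in P_i and garbles P_{i+1}. Decrypting the received ciphertext:
P1: E(K, 0x56) = 0x12; 0xA2 ⊕ 0x12 = 0xB0.
P2: E(K, 0xA2) = 0x66; 0x4A ⊕ 0x66 = 0x2C.
P3: E(K, 0x4A) = 0x0E; 0x85 ⊕ 0x0E = 0x8B.
Blocks that differ from the original plaintext: P1, P2.

P1 = 0xB0, P2 = 0x2C, P3 = 0x8B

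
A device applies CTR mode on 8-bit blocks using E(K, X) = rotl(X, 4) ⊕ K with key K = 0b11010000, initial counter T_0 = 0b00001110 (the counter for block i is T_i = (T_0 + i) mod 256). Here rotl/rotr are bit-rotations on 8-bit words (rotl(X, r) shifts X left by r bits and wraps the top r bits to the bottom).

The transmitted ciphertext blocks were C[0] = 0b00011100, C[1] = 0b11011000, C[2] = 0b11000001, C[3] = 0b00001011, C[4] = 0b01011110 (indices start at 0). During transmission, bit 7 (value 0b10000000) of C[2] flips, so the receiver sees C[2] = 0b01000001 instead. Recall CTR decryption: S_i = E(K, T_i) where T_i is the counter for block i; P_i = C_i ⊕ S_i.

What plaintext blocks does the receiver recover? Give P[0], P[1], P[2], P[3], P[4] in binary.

Only C[2] changed, to 0b01000001. In CTR, a change in C_i flips the same bit in P_i only; the keystream is unaffected. Decrypting the received ciphertext:
P[0]: T = 0b00001110, S = E(K, T) = 0b00110000; 0b00011100 ⊕ 0b00110000 = 0b00101100.
P[1]: T = 0b00001111, S = E(K, T) = 0b00100000; 0b11011000 ⊕ 0b00100000 = 0b11111000.
P[2]: T = 0b00010000, S = E(K, T) = 0b11010001; 0b01000001 ⊕ 0b11010001 = 0b10010000.
P[3]: T = 0b00010001, S = E(K, T) = 0b11000001; 0b00001011 ⊕ 0b11000001 = 0b11001010.
P[4]: T = 0b00010010, S = E(K, T) = 0b11110001; 0b01011110 ⊕ 0b11110001 = 0b10101111.
Blocks that differ from the original plaintext: P[2].

P[0] = 0b00101100, P[1] = 0b11111000, P[2] = 0b10010000, P[3] = 0b11001010, P[4] = 0b10101111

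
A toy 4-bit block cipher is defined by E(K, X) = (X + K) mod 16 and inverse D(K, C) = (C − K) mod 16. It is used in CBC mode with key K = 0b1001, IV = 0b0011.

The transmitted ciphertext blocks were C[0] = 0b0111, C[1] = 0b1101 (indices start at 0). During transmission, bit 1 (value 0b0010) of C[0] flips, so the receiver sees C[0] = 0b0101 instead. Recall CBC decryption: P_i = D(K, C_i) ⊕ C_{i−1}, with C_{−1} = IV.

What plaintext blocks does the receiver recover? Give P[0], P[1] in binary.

Only C[0] changed, to 0b0101. In CBC, a change in C_i garbles P_i and flips the same bit in P_{i+1}. Decrypting the received ciphertext:
P[0]: D(K, 0b0101) = 0b1100; 0b1100 ⊕ 0b0011 = 0b1111.
P[1]: D(K, 0b1101) = 0b0100; 0b0100 ⊕ 0b0101 = 0b0001.
Blocks that differ from the original plaintext: P[0], P[1].

P[0] = 0b1111, P[1] = 0b0001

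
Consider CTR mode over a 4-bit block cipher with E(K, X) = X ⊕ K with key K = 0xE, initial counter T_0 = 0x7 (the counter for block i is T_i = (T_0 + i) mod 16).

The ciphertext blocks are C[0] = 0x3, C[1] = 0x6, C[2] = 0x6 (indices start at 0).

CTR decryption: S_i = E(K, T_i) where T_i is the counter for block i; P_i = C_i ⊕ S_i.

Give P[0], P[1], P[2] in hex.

P[0]: T = 0x7, S = E(K, T) = 0x9; 0x3 ⊕ 0x9 = 0xA.
P[1]: T = 0x8, S = E(K, T) = 0x6; 0x6 ⊕ 0x6 = 0x0.
P[2]: T = 0x9, S = E(K, T) = 0x7; 0x6 ⊕ 0x7 = 0x1.

P[0] = 0xA, P[1] = 0x0, P[2] = 0x1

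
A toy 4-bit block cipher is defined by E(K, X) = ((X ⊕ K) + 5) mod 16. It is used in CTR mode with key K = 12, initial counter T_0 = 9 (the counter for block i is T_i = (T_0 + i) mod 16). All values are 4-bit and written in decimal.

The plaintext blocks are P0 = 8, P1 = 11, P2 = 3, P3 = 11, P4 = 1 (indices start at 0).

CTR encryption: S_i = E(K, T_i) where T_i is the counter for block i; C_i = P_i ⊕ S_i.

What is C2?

C2 = 15

C0: T = 9, S = E(K, T) = 10; 8 ⊕ 10 = 2.
C1: T = 10, S = E(K, T) = 11; 11 ⊕ 11 = 0.
C2: T = 11, S = E(K, T) = 12; 3 ⊕ 12 = 15.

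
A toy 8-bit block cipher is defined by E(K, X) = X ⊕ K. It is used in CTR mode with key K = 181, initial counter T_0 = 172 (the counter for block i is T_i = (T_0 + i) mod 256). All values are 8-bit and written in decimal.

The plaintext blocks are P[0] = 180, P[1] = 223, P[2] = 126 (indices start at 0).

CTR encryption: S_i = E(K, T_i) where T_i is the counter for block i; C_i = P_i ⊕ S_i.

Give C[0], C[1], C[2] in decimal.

C[0]: T = 172, S = E(K, T) = 25; 180 ⊕ 25 = 173.
C[1]: T = 173, S = E(K, T) = 24; 223 ⊕ 24 = 199.
C[2]: T = 174, S = E(K, T) = 27; 126 ⊕ 27 = 101.

C[0] = 173, C[1] = 199, C[2] = 101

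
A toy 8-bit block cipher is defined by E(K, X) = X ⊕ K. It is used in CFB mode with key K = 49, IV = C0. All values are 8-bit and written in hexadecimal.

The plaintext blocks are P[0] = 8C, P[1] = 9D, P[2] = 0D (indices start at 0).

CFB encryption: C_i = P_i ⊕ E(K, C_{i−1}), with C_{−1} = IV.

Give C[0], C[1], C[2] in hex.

C[0] = 05, C[1] = D1, C[2] = 95

C[0]: E(K, C0) = 89; 8C ⊕ 89 = 05.
C[1]: E(K, 05) = 4C; 9D ⊕ 4C = D1.
C[2]: E(K, D1) = 98; 0D ⊕ 98 = 95.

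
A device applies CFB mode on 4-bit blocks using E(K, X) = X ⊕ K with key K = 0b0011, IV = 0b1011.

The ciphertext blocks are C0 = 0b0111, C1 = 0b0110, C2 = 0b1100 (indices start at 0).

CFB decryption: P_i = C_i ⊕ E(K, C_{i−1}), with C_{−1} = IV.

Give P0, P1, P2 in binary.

P0 = 0b1111, P1 = 0b0010, P2 = 0b1001

P0: E(K, 0b1011) = 0b1000; 0b0111 ⊕ 0b1000 = 0b1111.
P1: E(K, 0b0111) = 0b0100; 0b0110 ⊕ 0b0100 = 0b0010.
P2: E(K, 0b0110) = 0b0101; 0b1100 ⊕ 0b0101 = 0b1001.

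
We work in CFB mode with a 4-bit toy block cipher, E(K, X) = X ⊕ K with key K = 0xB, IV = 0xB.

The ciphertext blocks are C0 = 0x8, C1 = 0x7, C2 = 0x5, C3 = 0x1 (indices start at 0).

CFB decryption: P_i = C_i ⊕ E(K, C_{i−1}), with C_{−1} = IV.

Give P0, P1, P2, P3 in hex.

P0: E(K, 0xB) = 0x0; 0x8 ⊕ 0x0 = 0x8.
P1: E(K, 0x8) = 0x3; 0x7 ⊕ 0x3 = 0x4.
P2: E(K, 0x7) = 0xC; 0x5 ⊕ 0xC = 0x9.
P3: E(K, 0x5) = 0xE; 0x1 ⊕ 0xE = 0xF.

P0 = 0x8, P1 = 0x4, P2 = 0x9, P3 = 0xF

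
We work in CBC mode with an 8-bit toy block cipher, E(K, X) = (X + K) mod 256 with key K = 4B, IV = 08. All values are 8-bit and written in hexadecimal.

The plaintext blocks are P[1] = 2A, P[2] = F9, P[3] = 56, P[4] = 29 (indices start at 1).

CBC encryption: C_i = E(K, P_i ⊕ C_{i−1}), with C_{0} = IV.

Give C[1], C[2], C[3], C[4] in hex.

C[1] = 6D, C[2] = DF, C[3] = D4, C[4] = 48

C[1]: P[1] ⊕ 08 = 22; E(K, 22) = 6D.
C[2]: P[2] ⊕ 6D = 94; E(K, 94) = DF.
C[3]: P[3] ⊕ DF = 89; E(K, 89) = D4.
C[4]: P[4] ⊕ D4 = FD; E(K, FD) = 48.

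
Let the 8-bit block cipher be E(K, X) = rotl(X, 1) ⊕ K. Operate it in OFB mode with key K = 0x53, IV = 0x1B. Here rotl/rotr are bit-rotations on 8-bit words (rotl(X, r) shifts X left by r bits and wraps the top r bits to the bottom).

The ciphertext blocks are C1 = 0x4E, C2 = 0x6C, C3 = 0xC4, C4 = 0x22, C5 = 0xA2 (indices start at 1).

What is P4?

OFB decryption: S_i = E(K, S_{i−1}) with S_{0} = IV; P_i = C_i ⊕ S_i.
P1: S = E(K, 0x1B) = 0x65; 0x4E ⊕ 0x65 = 0x2B.
P2: S = E(K, 0x65) = 0x99; 0x6C ⊕ 0x99 = 0xF5.
P3: S = E(K, 0x99) = 0x60; 0xC4 ⊕ 0x60 = 0xA4.
P4: S = E(K, 0x60) = 0x93; 0x22 ⊕ 0x93 = 0xB1.

P4 = 0xB1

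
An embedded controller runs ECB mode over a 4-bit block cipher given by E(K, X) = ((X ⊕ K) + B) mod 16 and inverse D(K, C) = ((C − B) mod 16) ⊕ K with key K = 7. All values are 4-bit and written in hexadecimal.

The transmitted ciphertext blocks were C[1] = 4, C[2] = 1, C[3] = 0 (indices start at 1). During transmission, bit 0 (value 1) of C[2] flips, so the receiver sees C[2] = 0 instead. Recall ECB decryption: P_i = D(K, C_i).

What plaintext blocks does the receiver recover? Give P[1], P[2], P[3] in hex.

Only C[2] changed, to 0. In ECB, a change in C_i affects only P_i. Decrypting the received ciphertext:
P[1]: D(K, 4) = E.
P[2]: D(K, 0) = 2.
P[3]: D(K, 0) = 2.
Blocks that differ from the original plaintext: P[2].

P[1] = E, P[2] = 2, P[3] = 2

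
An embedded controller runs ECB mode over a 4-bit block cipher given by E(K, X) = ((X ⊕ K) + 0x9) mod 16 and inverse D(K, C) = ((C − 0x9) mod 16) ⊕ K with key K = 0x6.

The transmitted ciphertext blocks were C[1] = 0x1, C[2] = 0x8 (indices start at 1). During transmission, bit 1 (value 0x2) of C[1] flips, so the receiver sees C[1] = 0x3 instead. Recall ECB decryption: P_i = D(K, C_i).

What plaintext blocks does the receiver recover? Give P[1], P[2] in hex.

Only C[1] changed, to 0x3. In ECB, a change in C_i affects only P_i. Decrypting the received ciphertext:
P[1]: D(K, 0x3) = 0xC.
P[2]: D(K, 0x8) = 0x9.
Blocks that differ from the original plaintext: P[1].

P[1] = 0xC, P[2] = 0x9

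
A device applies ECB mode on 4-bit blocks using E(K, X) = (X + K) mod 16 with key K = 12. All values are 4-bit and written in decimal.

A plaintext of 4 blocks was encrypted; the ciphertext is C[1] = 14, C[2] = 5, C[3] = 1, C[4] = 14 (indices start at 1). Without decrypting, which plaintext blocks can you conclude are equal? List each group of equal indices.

P[1] = P[4]

ECB encrypts each block independently with the same key, so equal ciphertext blocks imply equal plaintext blocks.
C[1] = C[4] = 14, so P[1] = P[4].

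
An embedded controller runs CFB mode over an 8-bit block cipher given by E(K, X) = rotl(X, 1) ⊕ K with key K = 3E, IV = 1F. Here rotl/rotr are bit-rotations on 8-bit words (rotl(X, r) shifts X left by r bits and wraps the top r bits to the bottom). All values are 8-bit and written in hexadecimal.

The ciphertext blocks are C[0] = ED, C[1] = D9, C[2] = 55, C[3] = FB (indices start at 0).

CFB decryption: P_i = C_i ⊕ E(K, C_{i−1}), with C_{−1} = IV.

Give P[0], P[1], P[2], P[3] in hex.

P[0] = ED, P[1] = 3C, P[2] = D8, P[3] = 6F

P[0]: E(K, 1F) = 00; ED ⊕ 00 = ED.
P[1]: E(K, ED) = E5; D9 ⊕ E5 = 3C.
P[2]: E(K, D9) = 8D; 55 ⊕ 8D = D8.
P[3]: E(K, 55) = 94; FB ⊕ 94 = 6F.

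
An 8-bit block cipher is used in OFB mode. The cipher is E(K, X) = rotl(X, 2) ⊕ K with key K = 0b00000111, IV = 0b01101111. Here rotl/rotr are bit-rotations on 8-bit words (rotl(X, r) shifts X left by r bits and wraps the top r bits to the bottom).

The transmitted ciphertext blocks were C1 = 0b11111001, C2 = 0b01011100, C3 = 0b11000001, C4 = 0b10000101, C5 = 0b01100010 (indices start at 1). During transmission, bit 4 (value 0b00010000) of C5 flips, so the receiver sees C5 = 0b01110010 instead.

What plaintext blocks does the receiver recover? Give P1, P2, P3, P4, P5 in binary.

P1 = 0b01000011, P2 = 0b10110001, P3 = 0b01110001, P4 = 0b01000000, P5 = 0b01100010

OFB decryption: S_i = E(K, S_{i−1}) with S_{0} = IV; P_i = C_i ⊕ S_i.
Only C5 changed, to 0b01110010. In OFB, a change in C_i flips the same bit in P_i only; the keystream is unaffected. Decrypting the received ciphertext:
P1: S = E(K, 0b01101111) = 0b10111010; 0b11111001 ⊕ 0b10111010 = 0b01000011.
P2: S = E(K, 0b10111010) = 0b11101101; 0b01011100 ⊕ 0b11101101 = 0b10110001.
P3: S = E(K, 0b11101101) = 0b10110000; 0b11000001 ⊕ 0b10110000 = 0b01110001.
P4: S = E(K, 0b10110000) = 0b11000101; 0b10000101 ⊕ 0b11000101 = 0b01000000.
P5: S = E(K, 0b11000101) = 0b00010000; 0b01110010 ⊕ 0b00010000 = 0b01100010.
Blocks that differ from the original plaintext: P5.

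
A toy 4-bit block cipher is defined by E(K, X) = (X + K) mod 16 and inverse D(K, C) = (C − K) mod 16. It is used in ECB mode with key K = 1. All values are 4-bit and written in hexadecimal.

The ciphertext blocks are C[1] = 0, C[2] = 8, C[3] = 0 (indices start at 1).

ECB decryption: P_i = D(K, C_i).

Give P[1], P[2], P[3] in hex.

P[1]: D(K, 0) = F.
P[2]: D(K, 8) = 7.
P[3]: D(K, 0) = F.

P[1] = F, P[2] = 7, P[3] = F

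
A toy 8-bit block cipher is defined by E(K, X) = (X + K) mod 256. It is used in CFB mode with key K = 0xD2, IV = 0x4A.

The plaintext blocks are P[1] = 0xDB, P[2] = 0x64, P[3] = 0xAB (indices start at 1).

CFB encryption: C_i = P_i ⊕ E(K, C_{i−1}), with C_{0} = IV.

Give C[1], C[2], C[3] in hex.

C[1] = 0xC7, C[2] = 0xFD, C[3] = 0x64

C[1]: E(K, 0x4A) = 0x1C; 0xDB ⊕ 0x1C = 0xC7.
C[2]: E(K, 0xC7) = 0x99; 0x64 ⊕ 0x99 = 0xFD.
C[3]: E(K, 0xFD) = 0xCF; 0xAB ⊕ 0xCF = 0x64.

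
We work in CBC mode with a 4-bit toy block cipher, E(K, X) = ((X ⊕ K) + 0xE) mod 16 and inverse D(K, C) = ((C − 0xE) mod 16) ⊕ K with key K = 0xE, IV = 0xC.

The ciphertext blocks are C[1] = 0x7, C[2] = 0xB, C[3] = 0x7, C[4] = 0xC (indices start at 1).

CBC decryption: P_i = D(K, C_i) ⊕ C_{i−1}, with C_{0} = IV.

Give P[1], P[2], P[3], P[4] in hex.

P[1]: D(K, 0x7) = 0x7; 0x7 ⊕ 0xC = 0xB.
P[2]: D(K, 0xB) = 0x3; 0x3 ⊕ 0x7 = 0x4.
P[3]: D(K, 0x7) = 0x7; 0x7 ⊕ 0xB = 0xC.
P[4]: D(K, 0xC) = 0x0; 0x0 ⊕ 0x7 = 0x7.

P[1] = 0xB, P[2] = 0x4, P[3] = 0xC, P[4] = 0x7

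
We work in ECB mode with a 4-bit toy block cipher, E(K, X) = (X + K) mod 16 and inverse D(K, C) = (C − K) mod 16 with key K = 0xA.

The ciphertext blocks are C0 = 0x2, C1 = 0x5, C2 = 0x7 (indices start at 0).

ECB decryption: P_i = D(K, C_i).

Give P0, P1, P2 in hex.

P0: D(K, 0x2) = 0x8.
P1: D(K, 0x5) = 0xB.
P2: D(K, 0x7) = 0xD.

P0 = 0x8, P1 = 0xB, P2 = 0xD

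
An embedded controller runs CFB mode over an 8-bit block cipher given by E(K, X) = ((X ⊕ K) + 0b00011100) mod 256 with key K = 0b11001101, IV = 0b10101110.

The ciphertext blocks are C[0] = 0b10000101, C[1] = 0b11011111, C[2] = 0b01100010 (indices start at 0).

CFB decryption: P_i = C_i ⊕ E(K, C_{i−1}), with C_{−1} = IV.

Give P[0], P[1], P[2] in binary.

P[0] = 0b11111010, P[1] = 0b10111011, P[2] = 0b01001100

P[0]: E(K, 0b10101110) = 0b01111111; 0b10000101 ⊕ 0b01111111 = 0b11111010.
P[1]: E(K, 0b10000101) = 0b01100100; 0b11011111 ⊕ 0b01100100 = 0b10111011.
P[2]: E(K, 0b11011111) = 0b00101110; 0b01100010 ⊕ 0b00101110 = 0b01001100.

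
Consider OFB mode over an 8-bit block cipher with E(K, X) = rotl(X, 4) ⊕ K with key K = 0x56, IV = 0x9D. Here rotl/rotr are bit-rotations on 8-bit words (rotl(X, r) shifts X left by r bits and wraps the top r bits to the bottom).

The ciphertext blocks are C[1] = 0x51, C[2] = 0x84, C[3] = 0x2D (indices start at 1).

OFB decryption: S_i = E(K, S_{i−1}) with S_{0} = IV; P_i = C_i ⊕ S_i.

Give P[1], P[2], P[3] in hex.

P[1] = 0xDE, P[2] = 0x2A, P[3] = 0x91

P[1]: S = E(K, 0x9D) = 0x8F; 0x51 ⊕ 0x8F = 0xDE.
P[2]: S = E(K, 0x8F) = 0xAE; 0x84 ⊕ 0xAE = 0x2A.
P[3]: S = E(K, 0xAE) = 0xBC; 0x2D ⊕ 0xBC = 0x91.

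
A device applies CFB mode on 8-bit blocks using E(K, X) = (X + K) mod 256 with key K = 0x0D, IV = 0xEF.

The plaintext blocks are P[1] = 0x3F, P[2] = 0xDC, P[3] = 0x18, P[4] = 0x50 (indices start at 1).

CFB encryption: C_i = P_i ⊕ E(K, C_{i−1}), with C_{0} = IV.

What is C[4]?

C[1]: E(K, 0xEF) = 0xFC; 0x3F ⊕ 0xFC = 0xC3.
C[2]: E(K, 0xC3) = 0xD0; 0xDC ⊕ 0xD0 = 0x0C.
C[3]: E(K, 0x0C) = 0x19; 0x18 ⊕ 0x19 = 0x01.
C[4]: E(K, 0x01) = 0x0E; 0x50 ⊕ 0x0E = 0x5E.

C[4] = 0x5E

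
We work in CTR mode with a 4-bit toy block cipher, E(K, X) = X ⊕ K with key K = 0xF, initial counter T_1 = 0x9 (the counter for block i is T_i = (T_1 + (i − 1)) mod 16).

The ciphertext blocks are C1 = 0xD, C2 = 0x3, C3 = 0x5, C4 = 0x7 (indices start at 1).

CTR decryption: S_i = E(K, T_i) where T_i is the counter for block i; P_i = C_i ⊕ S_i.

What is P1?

P1: T = 0x9, S = E(K, T) = 0x6; 0xD ⊕ 0x6 = 0xB.

P1 = 0xB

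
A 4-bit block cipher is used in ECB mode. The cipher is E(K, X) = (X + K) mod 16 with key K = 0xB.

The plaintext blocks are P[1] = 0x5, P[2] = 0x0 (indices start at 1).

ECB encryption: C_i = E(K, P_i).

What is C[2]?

C[2] = 0xB

C[2]: E(K, 0x0) = 0xB.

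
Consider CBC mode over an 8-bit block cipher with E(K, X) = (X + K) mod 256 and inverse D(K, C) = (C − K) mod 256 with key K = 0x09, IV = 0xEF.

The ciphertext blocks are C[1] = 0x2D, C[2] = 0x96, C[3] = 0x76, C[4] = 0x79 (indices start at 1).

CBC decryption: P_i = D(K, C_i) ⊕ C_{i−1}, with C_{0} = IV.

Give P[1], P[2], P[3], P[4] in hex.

P[1]: D(K, 0x2D) = 0x24; 0x24 ⊕ 0xEF = 0xCB.
P[2]: D(K, 0x96) = 0x8D; 0x8D ⊕ 0x2D = 0xA0.
P[3]: D(K, 0x76) = 0x6D; 0x6D ⊕ 0x96 = 0xFB.
P[4]: D(K, 0x79) = 0x70; 0x70 ⊕ 0x76 = 0x06.

P[1] = 0xCB, P[2] = 0xA0, P[3] = 0xFB, P[4] = 0x06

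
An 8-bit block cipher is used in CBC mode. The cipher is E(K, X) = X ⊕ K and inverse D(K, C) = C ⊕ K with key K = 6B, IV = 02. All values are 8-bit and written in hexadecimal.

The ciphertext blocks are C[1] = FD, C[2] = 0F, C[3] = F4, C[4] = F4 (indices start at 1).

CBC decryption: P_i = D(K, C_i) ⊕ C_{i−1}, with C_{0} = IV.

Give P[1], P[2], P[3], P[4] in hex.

P[1] = 94, P[2] = 99, P[3] = 90, P[4] = 6B

P[1]: D(K, FD) = 96; 96 ⊕ 02 = 94.
P[2]: D(K, 0F) = 64; 64 ⊕ FD = 99.
P[3]: D(K, F4) = 9F; 9F ⊕ 0F = 90.
P[4]: D(K, F4) = 9F; 9F ⊕ F4 = 6B.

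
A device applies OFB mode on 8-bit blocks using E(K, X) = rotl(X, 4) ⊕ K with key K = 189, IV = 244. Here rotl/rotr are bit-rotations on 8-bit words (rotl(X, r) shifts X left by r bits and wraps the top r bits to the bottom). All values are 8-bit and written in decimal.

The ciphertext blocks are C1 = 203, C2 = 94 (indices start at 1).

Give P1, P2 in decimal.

P1 = 57, P2 = 204

OFB decryption: S_i = E(K, S_{i−1}) with S_{0} = IV; P_i = C_i ⊕ S_i.
P1: S = E(K, 244) = 242; 203 ⊕ 242 = 57.
P2: S = E(K, 242) = 146; 94 ⊕ 146 = 204.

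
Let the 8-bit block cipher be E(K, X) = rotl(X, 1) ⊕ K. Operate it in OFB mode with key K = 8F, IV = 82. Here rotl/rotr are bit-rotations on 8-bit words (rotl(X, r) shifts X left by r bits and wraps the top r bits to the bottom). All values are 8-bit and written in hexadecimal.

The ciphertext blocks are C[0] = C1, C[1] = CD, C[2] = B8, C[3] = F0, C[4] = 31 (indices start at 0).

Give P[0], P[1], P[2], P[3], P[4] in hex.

P[0] = 4B, P[1] = 57, P[2] = 02, P[3] = 0A, P[4] = 4B

OFB decryption: S_i = E(K, S_{i−1}) with S_{−1} = IV; P_i = C_i ⊕ S_i.
P[0]: S = E(K, 82) = 8A; C1 ⊕ 8A = 4B.
P[1]: S = E(K, 8A) = 9A; CD ⊕ 9A = 57.
P[2]: S = E(K, 9A) = BA; B8 ⊕ BA = 02.
P[3]: S = E(K, BA) = FA; F0 ⊕ FA = 0A.
P[4]: S = E(K, FA) = 7A; 31 ⊕ 7A = 4B.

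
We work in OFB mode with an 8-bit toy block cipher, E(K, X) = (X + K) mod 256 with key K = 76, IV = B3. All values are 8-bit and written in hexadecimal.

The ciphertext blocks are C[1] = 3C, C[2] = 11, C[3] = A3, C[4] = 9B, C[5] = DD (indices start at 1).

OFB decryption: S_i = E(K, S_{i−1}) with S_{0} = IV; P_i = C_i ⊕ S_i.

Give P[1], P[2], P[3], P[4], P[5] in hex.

P[1]: S = E(K, B3) = 29; 3C ⊕ 29 = 15.
P[2]: S = E(K, 29) = 9F; 11 ⊕ 9F = 8E.
P[3]: S = E(K, 9F) = 15; A3 ⊕ 15 = B6.
P[4]: S = E(K, 15) = 8B; 9B ⊕ 8B = 10.
P[5]: S = E(K, 8B) = 01; DD ⊕ 01 = DC.

P[1] = 15, P[2] = 8E, P[3] = B6, P[4] = 10, P[5] = DC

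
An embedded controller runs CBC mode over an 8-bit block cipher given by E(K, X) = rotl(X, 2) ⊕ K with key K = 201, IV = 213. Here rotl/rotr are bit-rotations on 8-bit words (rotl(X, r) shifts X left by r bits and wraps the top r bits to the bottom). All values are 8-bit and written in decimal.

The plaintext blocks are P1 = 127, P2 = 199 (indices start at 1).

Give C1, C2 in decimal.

CBC encryption: C_i = E(K, P_i ⊕ C_{i−1}), with C_{0} = IV.
C1: P1 ⊕ 213 = 170; E(K, 170) = 99.
C2: P2 ⊕ 99 = 164; E(K, 164) = 91.

C1 = 99, C2 = 91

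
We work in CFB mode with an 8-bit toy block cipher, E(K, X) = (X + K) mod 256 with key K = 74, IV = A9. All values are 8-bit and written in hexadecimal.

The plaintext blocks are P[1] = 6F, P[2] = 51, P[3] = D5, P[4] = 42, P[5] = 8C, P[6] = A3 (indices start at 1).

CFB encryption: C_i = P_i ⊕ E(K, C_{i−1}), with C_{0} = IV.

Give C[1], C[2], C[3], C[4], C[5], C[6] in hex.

C[1] = 72, C[2] = B7, C[3] = FE, C[4] = 30, C[5] = 28, C[6] = 3F

C[1]: E(K, A9) = 1D; 6F ⊕ 1D = 72.
C[2]: E(K, 72) = E6; 51 ⊕ E6 = B7.
C[3]: E(K, B7) = 2B; D5 ⊕ 2B = FE.
C[4]: E(K, FE) = 72; 42 ⊕ 72 = 30.
C[5]: E(K, 30) = A4; 8C ⊕ A4 = 28.
C[6]: E(K, 28) = 9C; A3 ⊕ 9C = 3F.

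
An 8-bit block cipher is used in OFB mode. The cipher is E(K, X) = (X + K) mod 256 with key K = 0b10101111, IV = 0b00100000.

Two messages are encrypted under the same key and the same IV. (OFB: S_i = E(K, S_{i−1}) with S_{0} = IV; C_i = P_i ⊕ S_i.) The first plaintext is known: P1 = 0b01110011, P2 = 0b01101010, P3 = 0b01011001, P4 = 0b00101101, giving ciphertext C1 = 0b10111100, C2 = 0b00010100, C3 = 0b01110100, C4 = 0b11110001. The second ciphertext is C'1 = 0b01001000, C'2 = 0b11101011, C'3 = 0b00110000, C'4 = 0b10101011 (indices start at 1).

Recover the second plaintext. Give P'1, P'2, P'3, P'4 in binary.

In OFB with a reused IV, both messages share the same keystream S_i, so C_i ⊕ C'_i = P_i ⊕ P'_i and thus P'_i = P_i ⊕ C_i ⊕ C'_i.
P'1: 0b01110011 ⊕ 0b10111100 ⊕ 0b01001000 = 0b10000111.
P'2: 0b01101010 ⊕ 0b00010100 ⊕ 0b11101011 = 0b10010101.
P'3: 0b01011001 ⊕ 0b01110100 ⊕ 0b00110000 = 0b00011101.
P'4: 0b00101101 ⊕ 0b11110001 ⊕ 0b10101011 = 0b01110111.

P'1 = 0b10000111, P'2 = 0b10010101, P'3 = 0b00011101, P'4 = 0b01110111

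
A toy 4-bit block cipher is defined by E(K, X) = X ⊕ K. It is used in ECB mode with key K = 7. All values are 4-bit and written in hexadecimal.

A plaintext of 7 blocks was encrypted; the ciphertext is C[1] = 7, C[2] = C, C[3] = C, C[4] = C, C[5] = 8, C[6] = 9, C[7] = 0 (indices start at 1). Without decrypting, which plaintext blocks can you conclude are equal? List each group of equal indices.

ECB encrypts each block independently with the same key, so equal ciphertext blocks imply equal plaintext blocks.
C[2] = C[3] = C[4] = C, so P[2] = P[3] = P[4].

P[2] = P[3] = P[4]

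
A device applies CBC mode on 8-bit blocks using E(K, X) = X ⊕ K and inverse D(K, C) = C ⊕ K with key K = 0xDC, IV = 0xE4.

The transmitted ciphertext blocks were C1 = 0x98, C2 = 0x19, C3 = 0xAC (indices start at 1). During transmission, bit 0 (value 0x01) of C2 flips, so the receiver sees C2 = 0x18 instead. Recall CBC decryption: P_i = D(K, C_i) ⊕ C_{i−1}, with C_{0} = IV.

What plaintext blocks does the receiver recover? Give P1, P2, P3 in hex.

P1 = 0xA0, P2 = 0x5C, P3 = 0x68

Only C2 changed, to 0x18. In CBC, a change in C_i garbles P_i and flips the same bit in P_{i+1}. Decrypting the received ciphertext:
P1: D(K, 0x98) = 0x44; 0x44 ⊕ 0xE4 = 0xA0.
P2: D(K, 0x18) = 0xC4; 0xC4 ⊕ 0x98 = 0x5C.
P3: D(K, 0xAC) = 0x70; 0x70 ⊕ 0x18 = 0x68.
Blocks that differ from the original plaintext: P2, P3.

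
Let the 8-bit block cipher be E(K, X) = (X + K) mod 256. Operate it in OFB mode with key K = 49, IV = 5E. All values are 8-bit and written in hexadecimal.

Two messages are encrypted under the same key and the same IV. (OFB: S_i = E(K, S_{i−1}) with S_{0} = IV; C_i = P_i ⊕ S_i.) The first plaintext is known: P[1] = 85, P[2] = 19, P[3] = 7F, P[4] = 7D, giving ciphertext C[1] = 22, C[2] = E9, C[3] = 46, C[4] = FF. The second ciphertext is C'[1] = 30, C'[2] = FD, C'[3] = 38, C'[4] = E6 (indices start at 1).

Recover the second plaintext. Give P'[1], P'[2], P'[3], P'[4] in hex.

P'[1] = 97, P'[2] = 0D, P'[3] = 01, P'[4] = 64

In OFB with a reused IV, both messages share the same keystream S_i, so C_i ⊕ C'_i = P_i ⊕ P'_i and thus P'_i = P_i ⊕ C_i ⊕ C'_i.
P'[1]: 85 ⊕ 22 ⊕ 30 = 97.
P'[2]: 19 ⊕ E9 ⊕ FD = 0D.
P'[3]: 7F ⊕ 46 ⊕ 38 = 01.
P'[4]: 7D ⊕ FF ⊕ E6 = 64.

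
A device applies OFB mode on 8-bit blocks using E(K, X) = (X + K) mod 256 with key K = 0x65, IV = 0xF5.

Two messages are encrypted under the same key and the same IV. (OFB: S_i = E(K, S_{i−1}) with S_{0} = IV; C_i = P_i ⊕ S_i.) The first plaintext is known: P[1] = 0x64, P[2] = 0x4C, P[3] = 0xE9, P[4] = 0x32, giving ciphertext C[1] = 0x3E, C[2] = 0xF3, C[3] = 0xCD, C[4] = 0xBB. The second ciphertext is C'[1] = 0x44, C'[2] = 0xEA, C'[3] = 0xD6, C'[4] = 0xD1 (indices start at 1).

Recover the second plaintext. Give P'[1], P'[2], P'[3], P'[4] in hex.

In OFB with a reused IV, both messages share the same keystream S_i, so C_i ⊕ C'_i = P_i ⊕ P'_i and thus P'_i = P_i ⊕ C_i ⊕ C'_i.
P'[1]: 0x64 ⊕ 0x3E ⊕ 0x44 = 0x1E.
P'[2]: 0x4C ⊕ 0xF3 ⊕ 0xEA = 0x55.
P'[3]: 0xE9 ⊕ 0xCD ⊕ 0xD6 = 0xF2.
P'[4]: 0x32 ⊕ 0xBB ⊕ 0xD1 = 0x58.

P'[1] = 0x1E, P'[2] = 0x55, P'[3] = 0xF2, P'[4] = 0x58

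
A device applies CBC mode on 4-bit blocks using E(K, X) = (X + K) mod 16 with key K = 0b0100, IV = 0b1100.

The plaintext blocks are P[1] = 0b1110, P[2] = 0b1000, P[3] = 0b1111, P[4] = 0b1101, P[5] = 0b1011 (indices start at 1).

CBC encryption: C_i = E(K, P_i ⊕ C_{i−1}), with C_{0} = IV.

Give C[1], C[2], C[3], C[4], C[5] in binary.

C[1] = 0b0110, C[2] = 0b0010, C[3] = 0b0001, C[4] = 0b0000, C[5] = 0b1111

C[1]: P[1] ⊕ 0b1100 = 0b0010; E(K, 0b0010) = 0b0110.
C[2]: P[2] ⊕ 0b0110 = 0b1110; E(K, 0b1110) = 0b0010.
C[3]: P[3] ⊕ 0b0010 = 0b1101; E(K, 0b1101) = 0b0001.
C[4]: P[4] ⊕ 0b0001 = 0b1100; E(K, 0b1100) = 0b0000.
C[5]: P[5] ⊕ 0b0000 = 0b1011; E(K, 0b1011) = 0b1111.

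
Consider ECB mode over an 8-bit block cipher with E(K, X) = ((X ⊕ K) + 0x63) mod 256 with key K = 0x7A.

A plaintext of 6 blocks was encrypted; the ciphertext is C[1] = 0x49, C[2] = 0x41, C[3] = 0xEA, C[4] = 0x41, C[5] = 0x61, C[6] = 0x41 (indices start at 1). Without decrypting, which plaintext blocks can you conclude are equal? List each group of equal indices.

P[2] = P[4] = P[6]

ECB encrypts each block independently with the same key, so equal ciphertext blocks imply equal plaintext blocks.
C[2] = C[4] = C[6] = 0x41, so P[2] = P[4] = P[6].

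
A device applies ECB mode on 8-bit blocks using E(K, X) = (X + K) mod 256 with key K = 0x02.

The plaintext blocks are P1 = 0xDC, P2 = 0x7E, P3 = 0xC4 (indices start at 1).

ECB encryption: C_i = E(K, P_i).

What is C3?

C3 = 0xC6

C3: E(K, 0xC4) = 0xC6.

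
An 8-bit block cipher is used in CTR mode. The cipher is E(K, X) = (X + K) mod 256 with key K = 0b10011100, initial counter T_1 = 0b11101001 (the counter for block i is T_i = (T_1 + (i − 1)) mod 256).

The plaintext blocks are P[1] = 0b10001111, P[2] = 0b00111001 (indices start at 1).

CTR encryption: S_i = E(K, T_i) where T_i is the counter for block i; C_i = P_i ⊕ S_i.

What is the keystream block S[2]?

C[1]: T = 0b11101001, S = E(K, T) = 0b10000101; 0b10001111 ⊕ 0b10000101 = 0b00001010.
C[2]: T = 0b11101010, S = E(K, T) = 0b10000110; 0b00111001 ⊕ 0b10000110 = 0b10111111.
So S[2] = 0b10000110.

0b10000110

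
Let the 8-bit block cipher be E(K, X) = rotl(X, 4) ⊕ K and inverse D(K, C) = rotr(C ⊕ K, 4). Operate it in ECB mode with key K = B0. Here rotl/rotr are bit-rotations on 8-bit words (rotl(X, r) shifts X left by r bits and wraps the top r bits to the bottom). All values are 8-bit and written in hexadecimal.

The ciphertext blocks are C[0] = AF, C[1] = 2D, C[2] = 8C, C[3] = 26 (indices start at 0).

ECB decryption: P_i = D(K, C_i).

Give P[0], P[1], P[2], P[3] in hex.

P[0] = F1, P[1] = D9, P[2] = C3, P[3] = 69

P[0]: D(K, AF) = F1.
P[1]: D(K, 2D) = D9.
P[2]: D(K, 8C) = C3.
P[3]: D(K, 26) = 69.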